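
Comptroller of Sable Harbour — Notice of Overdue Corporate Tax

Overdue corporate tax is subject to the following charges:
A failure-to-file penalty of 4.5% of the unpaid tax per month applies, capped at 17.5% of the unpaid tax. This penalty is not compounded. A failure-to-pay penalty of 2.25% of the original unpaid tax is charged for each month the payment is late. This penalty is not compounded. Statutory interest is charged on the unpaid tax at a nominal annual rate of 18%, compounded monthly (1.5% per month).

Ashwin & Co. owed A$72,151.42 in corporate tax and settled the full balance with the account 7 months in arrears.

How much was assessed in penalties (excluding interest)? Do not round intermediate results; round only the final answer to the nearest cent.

A$23,990.35

Failure-to-file: 7 × 4.5% × A$72,151.42 = A$22,727.70…, capped at 17.5% × A$72,151.42 = A$12,626.50…
Failure-to-pay penalty = 2.25% × A$72,151.42 × 7 mo = A$11,363.85…
Total penalty = A$12,626.50… + A$11,363.85… = A$23,990.35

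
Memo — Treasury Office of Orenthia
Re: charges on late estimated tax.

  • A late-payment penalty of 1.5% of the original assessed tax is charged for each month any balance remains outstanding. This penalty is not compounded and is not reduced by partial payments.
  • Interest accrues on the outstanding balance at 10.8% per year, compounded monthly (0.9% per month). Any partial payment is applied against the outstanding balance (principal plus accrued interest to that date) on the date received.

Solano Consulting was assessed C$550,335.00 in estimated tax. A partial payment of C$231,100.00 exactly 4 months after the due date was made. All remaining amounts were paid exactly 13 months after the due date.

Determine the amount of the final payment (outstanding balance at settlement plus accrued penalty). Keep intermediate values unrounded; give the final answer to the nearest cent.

Balance at month 4: C$550,335.0000 × (1 + 0.009)^4 = C$570,416.1312…
After C$231,100.00 payment: C$570,416.1312… − C$231,100.00 = C$339,316.1312…
Balance at month 13: C$339,316.1312… × (1 + 0.009)^9 = C$367,811.2451…
Penalty: 13 × 1.5% × C$550,335.00 = C$107,315.33…
Final settlement = outstanding balance + penalty = C$367,811.2451… + C$107,315.33… = C$475,126.57

C$475,126.57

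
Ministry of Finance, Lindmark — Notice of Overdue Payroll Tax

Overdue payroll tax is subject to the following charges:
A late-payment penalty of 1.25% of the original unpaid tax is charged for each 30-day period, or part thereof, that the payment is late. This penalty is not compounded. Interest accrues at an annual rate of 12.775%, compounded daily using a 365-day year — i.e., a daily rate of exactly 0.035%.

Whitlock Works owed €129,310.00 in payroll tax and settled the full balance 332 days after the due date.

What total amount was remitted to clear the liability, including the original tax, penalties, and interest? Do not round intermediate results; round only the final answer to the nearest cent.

€164,637.19

Penalty periods: ⌈332/30⌉ = 12; penalty = 12 × 1.25% × €129,310.00 = €19,396.50
Interest: €129,310.00 × ((1 + 0.00035)^332 − 1) = €129,310.00 × 0.12319766… = €15,930.6892…
Total = €129,310.00 + €19,396.5000 + €15,930.6892… = €164,637.19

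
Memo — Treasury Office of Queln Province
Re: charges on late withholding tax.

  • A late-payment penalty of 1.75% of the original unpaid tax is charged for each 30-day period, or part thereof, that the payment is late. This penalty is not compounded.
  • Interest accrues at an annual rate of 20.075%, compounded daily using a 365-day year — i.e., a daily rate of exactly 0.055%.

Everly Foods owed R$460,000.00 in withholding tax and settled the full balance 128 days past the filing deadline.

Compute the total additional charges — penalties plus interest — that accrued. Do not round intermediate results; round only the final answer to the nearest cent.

Penalty periods: ⌈128/30⌉ = 5; penalty = 5 × 1.75% × R$460,000.00 = R$40,250.00
Interest: R$460,000.00 × ((1 + 0.00055)^128 − 1) = R$460,000.00 × 0.07291651… = R$33,541.5928…
Penalties + interest = R$40,250.0000 + R$33,541.5928… = R$73,791.59

R$73,791.59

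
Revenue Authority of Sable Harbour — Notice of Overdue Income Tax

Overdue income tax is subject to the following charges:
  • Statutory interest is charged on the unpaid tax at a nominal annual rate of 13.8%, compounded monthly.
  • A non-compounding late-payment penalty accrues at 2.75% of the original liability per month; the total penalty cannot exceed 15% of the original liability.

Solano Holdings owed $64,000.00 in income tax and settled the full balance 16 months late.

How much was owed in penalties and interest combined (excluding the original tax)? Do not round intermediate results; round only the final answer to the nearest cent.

Penalty (uncapped): 16 × 2.75% × $64,000.00 = $28,160.00; cap = 15% × $64,000.00 = $9,600.00 → penalty = $9,600.00
Interest (13.8%/yr ÷ 12 = 1.15%/month): $64,000.00 × ((1 + 0.0115)^16 − 1) = $12,848.2828…
Penalties + interest = $9,600.0000 + $12,848.2828… = $22,448.28

$22,448.28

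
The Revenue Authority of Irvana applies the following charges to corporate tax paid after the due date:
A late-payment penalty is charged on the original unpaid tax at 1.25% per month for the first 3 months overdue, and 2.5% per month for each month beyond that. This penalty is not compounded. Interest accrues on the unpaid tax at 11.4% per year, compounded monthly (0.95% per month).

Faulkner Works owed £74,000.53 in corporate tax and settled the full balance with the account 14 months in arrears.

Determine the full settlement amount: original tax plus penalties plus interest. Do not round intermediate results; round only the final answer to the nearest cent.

£107,599.22

Penalty, months 1–3: 3 × 1.25% × £74,000.53 = £2,775.02…
Penalty, months 4–14: 11 × 2.5% × £74,000.53 = £20,350.15…
Interest: £74,000.53 × ((1 + 0.0095)^14 − 1) = £74,000.53 × 0.1415331… = £10,473.5277…
Total = £74,000.53 + £23,125.1656… + £10,473.5277… = £107,599.22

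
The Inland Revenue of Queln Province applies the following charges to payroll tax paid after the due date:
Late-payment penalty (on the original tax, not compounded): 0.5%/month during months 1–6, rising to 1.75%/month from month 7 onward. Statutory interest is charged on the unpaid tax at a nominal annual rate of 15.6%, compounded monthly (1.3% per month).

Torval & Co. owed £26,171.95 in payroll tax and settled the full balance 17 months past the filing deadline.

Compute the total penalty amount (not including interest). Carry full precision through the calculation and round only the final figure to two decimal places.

Penalty, months 1–6: 6 × 0.5% × £26,171.95 = £785.16…
Penalty, months 7–17: 11 × 1.75% × £26,171.95 = £5,038.10…
Total penalty = £785.16… + £5,038.10… = £5,823.26

£5,823.26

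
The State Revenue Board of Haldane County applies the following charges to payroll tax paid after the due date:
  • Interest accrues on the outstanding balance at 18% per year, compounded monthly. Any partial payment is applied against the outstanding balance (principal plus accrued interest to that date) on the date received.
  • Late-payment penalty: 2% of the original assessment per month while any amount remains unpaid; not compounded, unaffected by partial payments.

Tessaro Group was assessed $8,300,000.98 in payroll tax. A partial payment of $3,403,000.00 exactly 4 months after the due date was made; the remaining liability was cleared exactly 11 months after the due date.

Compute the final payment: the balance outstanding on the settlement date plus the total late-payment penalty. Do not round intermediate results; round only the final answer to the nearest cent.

$7,826,175.31

Monthly rate = 18% ÷ 12 = 1.5%
Balance at month 4: $8,300,000.9800 × (1 + 0.015)^4 = $8,809,318.5103…
After $3,403,000.00 payment: $8,809,318.5103… − $3,403,000.00 = $5,406,318.5103…
Balance at month 11: $5,406,318.5103… × (1 + 0.015)^7 = $6,000,175.0962…
Penalty: 11 × 2% × $8,300,000.98 = $1,826,000.22…
Final settlement = outstanding balance + penalty = $6,000,175.0962… + $1,826,000.22… = $7,826,175.31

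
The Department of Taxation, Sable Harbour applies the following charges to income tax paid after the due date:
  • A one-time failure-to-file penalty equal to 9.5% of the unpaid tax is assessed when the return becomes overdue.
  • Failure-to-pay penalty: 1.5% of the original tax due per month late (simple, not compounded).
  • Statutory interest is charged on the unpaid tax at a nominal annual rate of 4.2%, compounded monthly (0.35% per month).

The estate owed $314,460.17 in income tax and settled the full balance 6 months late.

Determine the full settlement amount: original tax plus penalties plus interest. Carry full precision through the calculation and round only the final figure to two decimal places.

$379,297.02

Failure-to-file penalty: 9.5% × $314,460.17 = $29,873.72…
Failure-to-pay penalty = 1.5% × $314,460.17 × 6 mo = $28,301.42…
Interest: $314,460.17 × ((1 + 0.0035)^6 − 1) = $314,460.17 × 0.0211846… = $6,661.7160…
Total = $314,460.17 + $58,175.1315… + $6,661.7160… = $379,297.02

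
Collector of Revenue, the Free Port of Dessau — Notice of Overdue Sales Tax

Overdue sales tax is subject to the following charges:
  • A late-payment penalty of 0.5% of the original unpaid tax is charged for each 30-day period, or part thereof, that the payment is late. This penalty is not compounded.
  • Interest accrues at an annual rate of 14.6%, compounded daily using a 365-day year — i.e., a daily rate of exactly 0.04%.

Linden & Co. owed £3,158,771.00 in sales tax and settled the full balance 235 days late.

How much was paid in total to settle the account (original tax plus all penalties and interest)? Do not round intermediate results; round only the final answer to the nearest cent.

Penalty periods: ⌈235/30⌉ = 8; penalty = 8 × 0.5% × £3,158,771.00 = £126,350.84
Interest: £3,158,771.00 × ((1 + 0.0004)^235 − 1) = £3,158,771.00 × 0.09853910… = £311,262.4473…
Total = £3,158,771.00 + £126,350.8400 + £311,262.4473… = £3,596,384.29

£3,596,384.29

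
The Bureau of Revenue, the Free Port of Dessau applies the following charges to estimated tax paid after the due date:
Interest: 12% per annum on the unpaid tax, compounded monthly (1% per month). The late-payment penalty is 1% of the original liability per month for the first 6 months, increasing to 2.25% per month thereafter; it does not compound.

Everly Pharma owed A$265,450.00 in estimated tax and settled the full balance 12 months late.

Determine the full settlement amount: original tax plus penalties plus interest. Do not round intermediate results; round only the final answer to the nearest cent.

Penalty, months 1–6: 6 × 1% × A$265,450.00 = A$15,927.00
Penalty, months 7–12: 6 × 2.25% × A$265,450.00 = A$35,835.75
Interest: A$265,450.00 × ((1 + 0.01)^12 − 1) = A$265,450.00 × 0.1268250… = A$33,665.7042…
Total = A$265,450.00 + A$51,762.7500 + A$33,665.7042… = A$350,878.45

A$350,878.45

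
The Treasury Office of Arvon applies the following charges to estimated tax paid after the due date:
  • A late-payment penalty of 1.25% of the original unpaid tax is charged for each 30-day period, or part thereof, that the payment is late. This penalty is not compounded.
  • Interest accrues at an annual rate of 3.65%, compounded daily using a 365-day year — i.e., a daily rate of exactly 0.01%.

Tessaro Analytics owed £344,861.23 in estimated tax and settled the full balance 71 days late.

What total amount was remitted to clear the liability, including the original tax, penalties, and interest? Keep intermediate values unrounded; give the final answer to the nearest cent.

£360,250.63

Penalty periods: ⌈71/30⌉ = 3; penalty = 3 × 1.25% × £344,861.23 = £12,932.30…
Interest: £344,861.23 × ((1 + 0.0001)^71 − 1) = £344,861.23 × 0.00712491… = £2,457.1043…
Total = £344,861.23 + £12,932.2961… + £2,457.1043… = £360,250.63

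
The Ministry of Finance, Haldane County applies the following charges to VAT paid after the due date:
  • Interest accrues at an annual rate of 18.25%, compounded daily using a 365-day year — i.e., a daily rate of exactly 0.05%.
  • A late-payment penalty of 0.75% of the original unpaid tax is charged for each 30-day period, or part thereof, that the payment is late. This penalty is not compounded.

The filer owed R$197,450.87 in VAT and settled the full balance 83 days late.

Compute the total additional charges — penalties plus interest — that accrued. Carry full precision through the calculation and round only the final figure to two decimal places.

R$12,807.13

Penalty periods: ⌈83/30⌉ = 3; penalty = 3 × 0.75% × R$197,450.87 = R$4,442.64…
Interest: R$197,450.87 × ((1 + 0.0005)^83 − 1) = R$197,450.87 × 0.04236235… = R$8,364.4830…
Penalties + interest = R$4,442.6446… + R$8,364.4830… = R$12,807.13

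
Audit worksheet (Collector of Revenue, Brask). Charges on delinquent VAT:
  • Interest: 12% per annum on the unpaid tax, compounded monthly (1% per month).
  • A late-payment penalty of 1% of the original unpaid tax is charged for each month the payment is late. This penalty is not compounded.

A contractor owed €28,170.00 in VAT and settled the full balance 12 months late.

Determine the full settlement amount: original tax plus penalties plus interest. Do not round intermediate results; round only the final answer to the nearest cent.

Late-payment penalty: 12 × 1% × €28,170.00 = €3,380.40
Interest: €28,170.00 × ((1 + 0.01)^12 − 1) = €28,170.00 × 0.1268250… = €3,572.6611…
Total = €28,170.00 + €3,380.4000 + €3,572.6611… = €35,123.06

€35,123.06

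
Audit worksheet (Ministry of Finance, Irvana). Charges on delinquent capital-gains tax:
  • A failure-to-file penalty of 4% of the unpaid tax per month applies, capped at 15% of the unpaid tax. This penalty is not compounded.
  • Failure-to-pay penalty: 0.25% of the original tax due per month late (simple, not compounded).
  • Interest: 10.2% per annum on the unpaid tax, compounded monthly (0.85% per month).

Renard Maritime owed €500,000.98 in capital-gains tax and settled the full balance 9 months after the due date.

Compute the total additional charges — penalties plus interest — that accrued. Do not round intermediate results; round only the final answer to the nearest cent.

Failure-to-file: 9 × 4% × €500,000.98 = €180,000.35…, capped at 15% × €500,000.98 = €75,000.15…
Failure-to-pay penalty: 9 × 0.25% × €500,000.98 = €11,250.02…
Interest: €500,000.98 × ((1 + 0.0085)^9 − 1) = €500,000.98 × 0.0791532… = €39,576.7025…
Penalties + interest = €86,250.1691… + €39,576.7025… = €125,826.87

€125,826.87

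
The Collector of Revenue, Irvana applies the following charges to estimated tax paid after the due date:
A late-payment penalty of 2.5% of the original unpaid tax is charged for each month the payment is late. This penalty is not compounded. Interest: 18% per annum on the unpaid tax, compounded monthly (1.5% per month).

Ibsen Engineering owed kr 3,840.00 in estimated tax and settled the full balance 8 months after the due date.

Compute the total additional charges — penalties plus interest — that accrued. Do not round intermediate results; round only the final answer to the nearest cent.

Late-payment penalty = 2.5% × kr 3,840.00 × 8 mo = kr 768.00
Interest: kr 3,840.00 × ((1 + 0.015)^8 − 1) = kr 3,840.00 × 0.1264926… = kr 485.7315…
Penalties + interest = kr 768.0000 + kr 485.7315… = kr 1,253.73

kr 1,253.73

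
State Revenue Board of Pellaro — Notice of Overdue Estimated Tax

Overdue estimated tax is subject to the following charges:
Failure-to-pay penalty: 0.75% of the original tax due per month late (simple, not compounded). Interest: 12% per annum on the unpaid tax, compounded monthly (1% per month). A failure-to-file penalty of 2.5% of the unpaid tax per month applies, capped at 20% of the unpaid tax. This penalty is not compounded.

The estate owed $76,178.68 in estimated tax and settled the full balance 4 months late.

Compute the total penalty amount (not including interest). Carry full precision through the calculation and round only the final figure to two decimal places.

Failure-to-file: 4 × 2.5% × $76,178.68 = $7,617.87… (under the 20% cap)
Failure-to-pay penalty: 4 × 0.75% × $76,178.68 = $2,285.36…
Total penalty = $7,617.87… + $2,285.36… = $9,903.23

$9,903.23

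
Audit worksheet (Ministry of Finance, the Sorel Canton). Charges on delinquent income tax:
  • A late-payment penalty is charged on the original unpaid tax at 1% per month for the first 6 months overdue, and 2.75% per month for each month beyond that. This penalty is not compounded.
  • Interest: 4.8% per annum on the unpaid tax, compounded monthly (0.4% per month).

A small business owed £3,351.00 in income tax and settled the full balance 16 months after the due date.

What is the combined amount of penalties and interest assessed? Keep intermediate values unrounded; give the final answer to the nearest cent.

£1,343.60

Penalty, months 1–6: 6 × 1% × £3,351.00 = £201.06
Penalty, months 7–16: 10 × 2.75% × £3,351.00 = £921.53…
Interest: £3,351.00 × ((1 + 0.004)^16 − 1) = £3,351.00 × 0.0659563… = £221.0196…
Penalties + interest = £1,122.5850 + £221.0196… = £1,343.60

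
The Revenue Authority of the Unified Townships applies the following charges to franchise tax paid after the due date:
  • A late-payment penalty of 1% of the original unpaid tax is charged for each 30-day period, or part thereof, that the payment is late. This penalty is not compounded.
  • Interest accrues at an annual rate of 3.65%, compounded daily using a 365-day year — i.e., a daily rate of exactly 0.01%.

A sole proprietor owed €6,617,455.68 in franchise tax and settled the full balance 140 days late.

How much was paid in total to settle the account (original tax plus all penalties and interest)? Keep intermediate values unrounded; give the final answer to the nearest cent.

Penalty periods: ⌈140/30⌉ = 5; penalty = 5 × 1% × €6,617,455.68 = €330,872.78…
Interest: €6,617,455.68 × ((1 + 0.0001)^140 − 1) = €6,617,455.68 × 0.01409775… = €93,291.2300…
Total = €6,617,455.68 + €330,872.7840 + €93,291.2300… = €7,041,619.69

€7,041,619.69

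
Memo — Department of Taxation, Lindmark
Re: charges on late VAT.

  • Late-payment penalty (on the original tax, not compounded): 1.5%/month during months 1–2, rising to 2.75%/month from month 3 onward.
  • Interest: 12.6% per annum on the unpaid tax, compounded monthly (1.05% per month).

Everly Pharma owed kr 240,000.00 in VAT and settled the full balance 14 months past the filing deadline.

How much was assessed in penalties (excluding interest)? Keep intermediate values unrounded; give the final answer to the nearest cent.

kr 86,400.00

Penalty, months 1–2: 2 × 1.5% × kr 240,000.00 = kr 7,200.00
Penalty, months 3–14: 12 × 2.75% × kr 240,000.00 = kr 79,200.00
Total penalty = kr 7,200.00 + kr 79,200.00 = kr 86,400.00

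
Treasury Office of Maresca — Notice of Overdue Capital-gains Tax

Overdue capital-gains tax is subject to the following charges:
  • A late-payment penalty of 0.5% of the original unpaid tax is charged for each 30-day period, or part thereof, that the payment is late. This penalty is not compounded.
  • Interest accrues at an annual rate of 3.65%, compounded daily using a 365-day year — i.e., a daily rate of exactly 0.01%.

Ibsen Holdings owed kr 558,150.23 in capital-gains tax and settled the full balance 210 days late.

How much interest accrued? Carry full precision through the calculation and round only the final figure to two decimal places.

kr 11,844.49

Interest: kr 558,150.23 × ((1 + 0.0001)^210 − 1) = kr 558,150.23 × 0.02122098… = kr 11,844.4945…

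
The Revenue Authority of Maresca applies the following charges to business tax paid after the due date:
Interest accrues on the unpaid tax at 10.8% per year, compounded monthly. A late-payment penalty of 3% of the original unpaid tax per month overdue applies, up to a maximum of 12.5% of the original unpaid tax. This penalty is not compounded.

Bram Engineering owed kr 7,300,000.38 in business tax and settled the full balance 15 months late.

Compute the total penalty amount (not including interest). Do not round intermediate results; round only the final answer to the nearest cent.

Penalty (uncapped): 15 × 3% × kr 7,300,000.38 = kr 3,285,000.17…; cap = 12.5% × kr 7,300,000.38 = kr 912,500.05… → penalty = kr 912,500.05…

kr 912,500.05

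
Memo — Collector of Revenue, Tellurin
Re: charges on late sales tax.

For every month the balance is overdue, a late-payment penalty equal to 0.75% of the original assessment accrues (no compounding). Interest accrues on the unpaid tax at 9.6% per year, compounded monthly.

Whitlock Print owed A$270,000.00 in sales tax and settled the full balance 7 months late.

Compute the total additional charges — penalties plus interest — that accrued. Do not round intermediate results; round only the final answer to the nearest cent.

Late-payment penalty: 7 × 0.75% × A$270,000.00 = A$14,175.00
Interest (9.6%/yr ÷ 12 = 0.8%/month): A$270,000.00 × ((1 + 0.008)^7 − 1) = A$15,487.7573…
Penalties + interest = A$14,175.0000 + A$15,487.7573… = A$29,662.76

A$29,662.76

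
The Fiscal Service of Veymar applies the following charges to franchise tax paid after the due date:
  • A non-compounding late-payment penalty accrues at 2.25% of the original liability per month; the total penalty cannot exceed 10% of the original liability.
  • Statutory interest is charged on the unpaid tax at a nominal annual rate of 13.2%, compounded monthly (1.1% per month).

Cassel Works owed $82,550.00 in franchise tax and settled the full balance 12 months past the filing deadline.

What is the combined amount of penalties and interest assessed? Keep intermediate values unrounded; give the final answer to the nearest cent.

$19,835.63

Penalty (uncapped): 12 × 2.25% × $82,550.00 = $22,288.50; cap = 10% × $82,550.00 = $8,255.00 → penalty = $8,255.00
Interest: $82,550.00 × ((1 + 0.011)^12 − 1) = $82,550.00 × 0.1402862… = $11,580.6255…
Penalties + interest = $8,255.0000 + $11,580.6255… = $19,835.63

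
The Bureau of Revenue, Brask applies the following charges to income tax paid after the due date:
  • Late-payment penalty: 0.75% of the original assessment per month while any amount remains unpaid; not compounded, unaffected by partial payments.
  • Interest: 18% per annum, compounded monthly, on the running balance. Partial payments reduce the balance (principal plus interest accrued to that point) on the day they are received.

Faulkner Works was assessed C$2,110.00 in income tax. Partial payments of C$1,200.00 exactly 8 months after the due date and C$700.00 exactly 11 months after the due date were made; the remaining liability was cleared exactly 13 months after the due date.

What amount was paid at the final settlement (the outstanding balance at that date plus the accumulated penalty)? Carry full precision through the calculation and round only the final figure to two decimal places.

C$752.42

Monthly rate = 18% ÷ 12 = 1.5%
Balance at month 8: C$2,110.0000 × (1 + 0.015)^8 = C$2,376.8994…
After C$1,200.00 payment: C$2,376.8994… − C$1,200.00 = C$1,176.8994…
Balance at month 11: C$1,176.8994… × (1 + 0.015)^3 = C$1,230.6582…
After C$700.00 payment: C$1,230.6582… − C$700.00 = C$530.6582…
Balance at month 13: C$530.6582… × (1 + 0.015)^2 = C$546.6974…
Penalty: 13 × 0.75% × C$2,110.00 = C$205.73…
Final settlement = outstanding balance + penalty = C$546.6974… + C$205.73… = C$752.42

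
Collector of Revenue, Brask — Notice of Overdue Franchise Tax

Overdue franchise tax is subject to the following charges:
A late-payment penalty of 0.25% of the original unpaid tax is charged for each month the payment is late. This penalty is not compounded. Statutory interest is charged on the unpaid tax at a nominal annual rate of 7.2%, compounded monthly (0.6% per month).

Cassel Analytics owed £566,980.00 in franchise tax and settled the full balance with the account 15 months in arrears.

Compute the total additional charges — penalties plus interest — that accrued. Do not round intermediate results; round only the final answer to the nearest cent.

Late-payment penalty: 15 × 0.25% × £566,980.00 = £21,261.75
Interest: £566,980.00 × ((1 + 0.006)^15 − 1) = £566,980.00 × 0.0938801… = £53,228.1236…
Penalties + interest = £21,261.7500 + £53,228.1236… = £74,489.87

£74,489.87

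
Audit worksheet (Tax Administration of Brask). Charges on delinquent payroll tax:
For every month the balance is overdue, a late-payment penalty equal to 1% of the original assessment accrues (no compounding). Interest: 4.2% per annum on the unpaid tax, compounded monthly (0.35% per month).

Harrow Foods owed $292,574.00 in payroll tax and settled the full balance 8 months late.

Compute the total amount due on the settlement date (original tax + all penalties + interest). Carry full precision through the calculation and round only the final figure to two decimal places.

$324,273.05

Late-payment penalty: 8 × 1% × $292,574.00 = $23,405.92
Interest: $292,574.00 × ((1 + 0.0035)^8 − 1) = $292,574.00 × 0.0283454… = $8,293.1304…
Total = $292,574.00 + $23,405.9200 + $8,293.1304… = $324,273.05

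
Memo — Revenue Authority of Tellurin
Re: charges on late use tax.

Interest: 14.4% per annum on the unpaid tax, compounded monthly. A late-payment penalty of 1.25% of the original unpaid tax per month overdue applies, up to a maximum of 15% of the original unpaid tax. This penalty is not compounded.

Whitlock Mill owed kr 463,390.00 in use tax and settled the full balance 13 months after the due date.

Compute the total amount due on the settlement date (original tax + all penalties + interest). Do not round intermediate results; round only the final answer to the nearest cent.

kr 610,628.17

Penalty (uncapped): 13 × 1.25% × kr 463,390.00 = kr 75,300.88…; cap = 15% × kr 463,390.00 = kr 69,508.50 → penalty = kr 69,508.50
Interest (14.4%/yr ÷ 12 = 1.2%/month): kr 463,390.00 × ((1 + 0.012)^13 − 1) = kr 77,729.6687…
Total = kr 463,390.00 + kr 69,508.5000 + kr 77,729.6687… = kr 610,628.17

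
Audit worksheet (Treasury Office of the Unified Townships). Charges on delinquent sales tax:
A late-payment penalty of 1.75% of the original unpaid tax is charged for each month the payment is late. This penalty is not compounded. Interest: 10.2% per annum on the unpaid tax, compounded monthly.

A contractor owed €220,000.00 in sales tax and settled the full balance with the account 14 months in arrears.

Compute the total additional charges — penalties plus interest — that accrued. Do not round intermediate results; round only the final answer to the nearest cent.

Late-payment penalty = 1.75% × €220,000.00 × 14 mo = €53,900.00
Interest (10.2%/yr ÷ 12 = 0.85%/month): €220,000.00 × ((1 + 0.0085)^14 − 1) = €27,676.7935…
Penalties + interest = €53,900.0000 + €27,676.7935… = €81,576.79

€81,576.79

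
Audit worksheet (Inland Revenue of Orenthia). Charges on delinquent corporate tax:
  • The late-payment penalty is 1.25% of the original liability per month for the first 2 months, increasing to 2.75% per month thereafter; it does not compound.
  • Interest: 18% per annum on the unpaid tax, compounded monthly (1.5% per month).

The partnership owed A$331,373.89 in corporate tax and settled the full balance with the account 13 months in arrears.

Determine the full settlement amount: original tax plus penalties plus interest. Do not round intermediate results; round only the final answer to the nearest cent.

A$510,664.54

Penalty, months 1–2: 2 × 1.25% × A$331,373.89 = A$8,284.35…
Penalty, months 3–13: 11 × 2.75% × A$331,373.89 = A$100,240.60…
Interest: A$331,373.89 × ((1 + 0.015)^13 − 1) = A$331,373.89 × 0.2135524… = A$70,765.7041…
Total = A$331,373.89 + A$108,524.9490… + A$70,765.7041… = A$510,664.54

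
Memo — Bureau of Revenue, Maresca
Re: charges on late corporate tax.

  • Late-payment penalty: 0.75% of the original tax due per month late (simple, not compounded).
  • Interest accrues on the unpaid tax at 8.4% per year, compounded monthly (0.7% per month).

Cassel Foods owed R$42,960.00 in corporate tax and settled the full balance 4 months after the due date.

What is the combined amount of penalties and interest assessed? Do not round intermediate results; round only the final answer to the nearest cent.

Late-payment penalty: 4 × 0.75% × R$42,960.00 = R$1,288.80
Interest: R$42,960.00 × ((1 + 0.007)^4 − 1) = R$42,960.00 × 0.0282954… = R$1,215.5693…
Penalties + interest = R$1,288.8000 + R$1,215.5693… = R$2,504.37

R$2,504.37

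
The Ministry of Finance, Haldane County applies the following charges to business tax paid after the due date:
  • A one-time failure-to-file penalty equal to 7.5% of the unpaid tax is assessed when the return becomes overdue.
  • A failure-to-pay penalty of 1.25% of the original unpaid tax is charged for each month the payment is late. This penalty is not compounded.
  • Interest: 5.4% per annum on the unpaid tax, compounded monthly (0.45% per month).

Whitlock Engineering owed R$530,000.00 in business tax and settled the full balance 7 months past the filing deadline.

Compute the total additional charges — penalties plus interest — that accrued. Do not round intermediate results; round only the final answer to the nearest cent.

Failure-to-file penalty: 7.5% × R$530,000.00 = R$39,750.00
Failure-to-pay penalty = 1.25% × R$530,000.00 × 7 mo = R$46,375.00
Interest: R$530,000.00 × ((1 + 0.0045)^7 − 1) = R$530,000.00 × 0.0319285… = R$16,922.0805…
Penalties + interest = R$86,125.0000 + R$16,922.0805… = R$103,047.08

R$103,047.08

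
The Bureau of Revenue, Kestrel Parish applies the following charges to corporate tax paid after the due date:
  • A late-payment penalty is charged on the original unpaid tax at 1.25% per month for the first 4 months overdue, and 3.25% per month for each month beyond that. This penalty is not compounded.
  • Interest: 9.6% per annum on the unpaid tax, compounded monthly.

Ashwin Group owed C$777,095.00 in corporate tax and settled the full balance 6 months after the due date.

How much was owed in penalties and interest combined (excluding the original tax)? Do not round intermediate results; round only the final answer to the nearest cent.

C$127,420.50

Penalty, months 1–4: 4 × 1.25% × C$777,095.00 = C$38,854.75
Penalty, months 5–6: 2 × 3.25% × C$777,095.00 = C$50,511.18…
Interest (9.6%/yr ÷ 12 = 0.8%/month): C$777,095.00 × ((1 + 0.008)^6 − 1) = C$38,054.5766…
Penalties + interest = C$89,365.9250 + C$38,054.5766… = C$127,420.50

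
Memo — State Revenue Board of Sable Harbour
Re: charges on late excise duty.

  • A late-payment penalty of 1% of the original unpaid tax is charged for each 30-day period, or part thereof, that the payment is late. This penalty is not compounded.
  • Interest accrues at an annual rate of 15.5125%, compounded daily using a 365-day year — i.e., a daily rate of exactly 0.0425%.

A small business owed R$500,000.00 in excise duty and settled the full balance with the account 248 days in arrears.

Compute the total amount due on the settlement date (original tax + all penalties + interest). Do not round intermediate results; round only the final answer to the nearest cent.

Penalty periods: ⌈248/30⌉ = 9; penalty = 9 × 1% × R$500,000.00 = R$45,000.00
Interest: R$500,000.00 × ((1 + 0.000425)^248 − 1) = R$500,000.00 × 0.11113010… = R$55,565.0519…
Total = R$500,000.00 + R$45,000.0000 + R$55,565.0519… = R$600,565.05

R$600,565.05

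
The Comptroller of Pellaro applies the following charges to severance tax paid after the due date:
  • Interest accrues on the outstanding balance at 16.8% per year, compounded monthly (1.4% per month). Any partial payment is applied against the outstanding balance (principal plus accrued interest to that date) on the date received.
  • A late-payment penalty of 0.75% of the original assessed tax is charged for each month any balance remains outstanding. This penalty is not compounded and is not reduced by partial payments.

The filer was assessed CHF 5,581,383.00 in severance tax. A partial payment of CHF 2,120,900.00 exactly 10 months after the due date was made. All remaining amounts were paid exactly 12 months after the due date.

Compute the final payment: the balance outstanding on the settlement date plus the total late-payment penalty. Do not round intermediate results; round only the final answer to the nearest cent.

CHF 4,916,357.61

Balance at month 10: CHF 5,581,383.0000 × (1 + 0.014)^10 = CHF 6,413,888.0482…
After CHF 2,120,900.00 payment: CHF 6,413,888.0482… − CHF 2,120,900.00 = CHF 4,292,988.0482…
Balance at month 12: CHF 4,292,988.0482… × (1 + 0.014)^2 = CHF 4,414,033.1392…
Penalty: 12 × 0.75% × CHF 5,581,383.00 = CHF 502,324.47
Final settlement = outstanding balance + penalty = CHF 4,414,033.1392… + CHF 502,324.47 = CHF 4,916,357.61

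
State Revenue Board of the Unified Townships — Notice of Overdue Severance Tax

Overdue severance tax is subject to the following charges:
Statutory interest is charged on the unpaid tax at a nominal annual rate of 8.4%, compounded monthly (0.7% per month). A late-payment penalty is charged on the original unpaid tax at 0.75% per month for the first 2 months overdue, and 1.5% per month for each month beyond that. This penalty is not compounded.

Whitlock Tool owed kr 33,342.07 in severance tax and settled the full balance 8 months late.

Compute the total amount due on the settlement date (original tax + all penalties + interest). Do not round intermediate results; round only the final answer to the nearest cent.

kr 38,756.53

Penalty, months 1–2: 2 × 0.75% × kr 33,342.07 = kr 500.13…
Penalty, months 3–8: 6 × 1.5% × kr 33,342.07 = kr 3,000.79…
Interest: kr 33,342.07 × ((1 + 0.007)^8 − 1) = kr 33,342.07 × 0.0573914… = kr 1,913.5473…
Total = kr 33,342.07 + kr 3,500.9174… + kr 1,913.5473… = kr 38,756.53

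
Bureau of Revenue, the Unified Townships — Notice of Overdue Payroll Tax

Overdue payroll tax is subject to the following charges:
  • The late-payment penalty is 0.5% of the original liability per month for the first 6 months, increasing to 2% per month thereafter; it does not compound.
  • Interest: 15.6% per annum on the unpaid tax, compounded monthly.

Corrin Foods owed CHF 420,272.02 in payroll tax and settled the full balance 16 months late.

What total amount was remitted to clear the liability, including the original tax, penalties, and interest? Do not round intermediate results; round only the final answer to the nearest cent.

Penalty, months 1–6: 6 × 0.5% × CHF 420,272.02 = CHF 12,608.16…
Penalty, months 7–16: 10 × 2% × CHF 420,272.02 = CHF 84,054.40…
Interest (15.6%/yr ÷ 12 = 1.3%/month): CHF 420,272.02 × ((1 + 0.013)^16 − 1) = CHF 96,479.3101…
Total = CHF 420,272.02 + CHF 96,662.5646 + CHF 96,479.3101… = CHF 613,413.89

CHF 613,413.89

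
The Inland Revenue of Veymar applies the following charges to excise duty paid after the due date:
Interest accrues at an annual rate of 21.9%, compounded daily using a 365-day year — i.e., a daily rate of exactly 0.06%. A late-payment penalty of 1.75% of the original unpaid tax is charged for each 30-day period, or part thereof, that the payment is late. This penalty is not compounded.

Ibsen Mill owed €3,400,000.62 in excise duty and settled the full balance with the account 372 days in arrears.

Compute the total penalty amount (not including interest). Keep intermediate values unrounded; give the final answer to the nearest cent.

Penalty periods: ⌈372/30⌉ = 13; penalty = 13 × 1.75% × €3,400,000.62 = €773,500.14…

€773,500.14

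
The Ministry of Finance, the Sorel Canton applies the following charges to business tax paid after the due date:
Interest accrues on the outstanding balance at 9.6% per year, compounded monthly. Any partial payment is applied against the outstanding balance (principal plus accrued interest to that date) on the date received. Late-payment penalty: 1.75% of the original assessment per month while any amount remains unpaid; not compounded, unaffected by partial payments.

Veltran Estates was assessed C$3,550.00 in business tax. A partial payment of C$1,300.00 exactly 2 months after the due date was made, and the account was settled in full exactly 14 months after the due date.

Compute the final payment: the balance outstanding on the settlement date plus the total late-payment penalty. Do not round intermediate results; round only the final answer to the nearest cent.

C$3,408.26

Monthly rate = 9.6% ÷ 12 = 0.8%
Balance at month 2: C$3,550.0000 × (1 + 0.008)^2 = C$3,607.0272
After C$1,300.00 payment: C$3,607.0272 − C$1,300.00 = C$2,307.0272
Balance at month 14: C$2,307.0272 × (1 + 0.008)^12 = C$2,538.5113…
Penalty: 14 × 1.75% × C$3,550.00 = C$869.75
Final settlement = outstanding balance + penalty = C$2,538.5113… + C$869.75 = C$3,408.26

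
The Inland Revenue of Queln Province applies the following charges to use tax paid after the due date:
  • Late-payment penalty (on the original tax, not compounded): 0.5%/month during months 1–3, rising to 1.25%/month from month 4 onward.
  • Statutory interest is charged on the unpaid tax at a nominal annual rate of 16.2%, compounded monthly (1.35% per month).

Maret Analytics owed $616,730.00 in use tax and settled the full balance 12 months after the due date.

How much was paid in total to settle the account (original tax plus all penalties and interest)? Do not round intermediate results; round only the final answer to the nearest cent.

$803,035.86

Penalty, months 1–3: 3 × 0.5% × $616,730.00 = $9,250.95
Penalty, months 4–12: 9 × 1.25% × $616,730.00 = $69,382.13…
Interest: $616,730.00 × ((1 + 0.0135)^12 − 1) = $616,730.00 × 0.1745866… = $107,672.7844…
Total = $616,730.00 + $78,633.0750 + $107,672.7844… = $803,035.86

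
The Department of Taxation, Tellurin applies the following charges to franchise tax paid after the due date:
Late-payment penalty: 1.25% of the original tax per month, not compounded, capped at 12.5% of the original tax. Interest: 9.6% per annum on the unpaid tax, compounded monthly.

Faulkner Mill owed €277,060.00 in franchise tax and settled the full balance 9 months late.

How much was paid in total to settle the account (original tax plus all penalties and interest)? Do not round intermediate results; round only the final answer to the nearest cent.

Penalty: 9 × 1.25% × €277,060.00 = €31,169.25 (below the 12.5% cap of €34,632.50)
Interest (9.6%/yr ÷ 12 = 0.8%/month): €277,060.00 × ((1 + 0.008)^9 − 1) = €20,598.7262…
Total = €277,060.00 + €31,169.2500 + €20,598.7262… = €328,827.98

€328,827.98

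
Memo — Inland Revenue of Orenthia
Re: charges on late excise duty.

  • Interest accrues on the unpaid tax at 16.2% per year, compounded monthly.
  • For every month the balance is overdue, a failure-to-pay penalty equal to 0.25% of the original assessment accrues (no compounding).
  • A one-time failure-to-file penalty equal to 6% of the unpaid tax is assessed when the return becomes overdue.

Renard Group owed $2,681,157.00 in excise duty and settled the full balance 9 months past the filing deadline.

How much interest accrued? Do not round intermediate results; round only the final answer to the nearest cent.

$343,917.14

Interest (16.2%/yr ÷ 12 = 1.35%/month): $2,681,157.00 × ((1 + 0.0135)^9 − 1) = $343,917.1391…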